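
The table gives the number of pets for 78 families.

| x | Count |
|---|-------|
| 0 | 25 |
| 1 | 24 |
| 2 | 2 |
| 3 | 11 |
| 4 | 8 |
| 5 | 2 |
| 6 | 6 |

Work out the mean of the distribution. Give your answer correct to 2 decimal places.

1.78

Values: 0, 1, 2, 3, 4, 5, 6
Σfx = 25×0 + 24×1 + 2×2 + 11×3 + 8×4 + 2×5 + 6×6 = 139
n = Σf = 78
Mean = 139 / 78 = 1.7821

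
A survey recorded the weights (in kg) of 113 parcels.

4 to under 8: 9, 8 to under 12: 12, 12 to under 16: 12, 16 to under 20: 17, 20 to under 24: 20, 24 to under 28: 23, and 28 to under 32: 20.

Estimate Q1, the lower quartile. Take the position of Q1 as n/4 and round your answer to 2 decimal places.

Cumulative frequencies: 9, 21, 33, 50, 70, 93, 113
n = 113; position = n/4 = 28.25.
This falls in the class 12 to under 16: L = 12, F = 21, f = 12, h = 4.
Lower quartile ≈ 12 + ((28.25 − 21) / 12) × 4 = 14.4167

14.42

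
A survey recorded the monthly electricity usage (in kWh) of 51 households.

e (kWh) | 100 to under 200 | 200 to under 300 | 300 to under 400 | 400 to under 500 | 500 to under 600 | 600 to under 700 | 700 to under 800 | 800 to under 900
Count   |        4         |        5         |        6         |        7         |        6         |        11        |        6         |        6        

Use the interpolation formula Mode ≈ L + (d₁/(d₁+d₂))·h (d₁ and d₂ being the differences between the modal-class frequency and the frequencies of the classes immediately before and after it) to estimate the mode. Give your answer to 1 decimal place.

Modal class: 600 to under 700 (highest frequency 11).
d₁ = 11 − 6 = 5, d₂ = 11 − 6 = 5
Mode ≈ 600 + (5/(5+5)) × 100 = 600 + 50.0000 = 650.0000

650.0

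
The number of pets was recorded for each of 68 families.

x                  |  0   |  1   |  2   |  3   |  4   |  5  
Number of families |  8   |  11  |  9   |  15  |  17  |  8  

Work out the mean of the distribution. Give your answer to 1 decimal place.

Values: 0, 1, 2, 3, 4, 5
Σfx = 8×0 + 11×1 + 9×2 + 15×3 + 17×4 + 8×5 = 182
n = Σf = 68
Mean = 182 / 68 = 2.6765

2.7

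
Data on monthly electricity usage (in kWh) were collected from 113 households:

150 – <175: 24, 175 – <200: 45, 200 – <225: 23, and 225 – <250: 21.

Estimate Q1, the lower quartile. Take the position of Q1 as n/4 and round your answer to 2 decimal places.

Cumulative frequencies: 24, 69, 92, 113
n = 113; position = n/4 = 28.25.
This falls in the class 175 – <200: L = 175, F = 24, f = 45, h = 25.
Lower quartile ≈ 175 + ((28.25 − 24) / 45) × 25 = 177.3611

177.36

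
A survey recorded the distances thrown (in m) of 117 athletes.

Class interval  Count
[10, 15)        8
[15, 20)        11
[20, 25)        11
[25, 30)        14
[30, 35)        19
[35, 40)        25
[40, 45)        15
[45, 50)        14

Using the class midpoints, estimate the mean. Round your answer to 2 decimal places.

32.33

Midpoints: 12.5, 17.5, 22.5, 27.5, 32.5, 37.5, 42.5, 47.5
Σfm = 8×12.5 + 11×17.5 + 11×22.5 + 14×27.5 + 19×32.5 + 25×37.5 + 15×42.5 + 14×47.5 = 3782.5
n = Σf = 117
Mean = 3782.5 / 117 = 32.3291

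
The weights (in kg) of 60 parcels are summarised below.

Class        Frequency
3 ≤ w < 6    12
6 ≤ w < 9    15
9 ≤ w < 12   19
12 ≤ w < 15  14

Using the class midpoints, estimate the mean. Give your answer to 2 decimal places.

Midpoints: 4.5, 7.5, 10.5, 13.5
Σfm = 12×4.5 + 15×7.5 + 19×10.5 + 14×13.5 = 555
n = Σf = 60
Mean = 555 / 60 = 9.2500

9.25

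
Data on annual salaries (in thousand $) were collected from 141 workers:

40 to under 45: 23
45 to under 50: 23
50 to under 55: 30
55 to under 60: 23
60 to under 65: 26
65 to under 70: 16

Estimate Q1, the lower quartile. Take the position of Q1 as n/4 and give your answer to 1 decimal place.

47.7

Cumulative frequencies: 23, 46, 76, 99, 125, 141
n = 141; position = n/4 = 35.25.
This falls in the class 45 to under 50: L = 45, F = 23, f = 23, h = 5.
Lower quartile ≈ 45 + ((35.25 − 23) / 23) × 5 = 47.6630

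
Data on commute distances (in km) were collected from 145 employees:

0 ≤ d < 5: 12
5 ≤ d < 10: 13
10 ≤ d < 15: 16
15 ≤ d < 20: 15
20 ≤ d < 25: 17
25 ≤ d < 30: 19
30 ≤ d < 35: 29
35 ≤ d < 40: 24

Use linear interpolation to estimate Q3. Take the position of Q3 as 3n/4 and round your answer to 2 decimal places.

32.89

Cumulative frequencies: 12, 25, 41, 56, 73, 92, 121, 145
n = 145; position = 3n/4 = 108.75.
This falls in the class 30 ≤ d < 35: L = 30, F = 92, f = 29, h = 5.
Upper quartile ≈ 30 + ((108.75 − 92) / 29) × 5 = 32.8879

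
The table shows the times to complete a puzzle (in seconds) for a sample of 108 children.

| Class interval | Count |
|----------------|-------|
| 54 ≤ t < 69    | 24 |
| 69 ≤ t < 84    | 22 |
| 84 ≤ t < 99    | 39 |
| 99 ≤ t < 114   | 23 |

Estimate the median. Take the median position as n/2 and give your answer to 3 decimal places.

Cumulative frequencies: 24, 46, 85, 108
n = 108; position = n/2 = 54.
This falls in the class 84 ≤ t < 99: L = 84, F = 46, f = 39, h = 15.
Median ≈ 84 + ((54 − 46) / 39) × 15 = 87.0769

87.077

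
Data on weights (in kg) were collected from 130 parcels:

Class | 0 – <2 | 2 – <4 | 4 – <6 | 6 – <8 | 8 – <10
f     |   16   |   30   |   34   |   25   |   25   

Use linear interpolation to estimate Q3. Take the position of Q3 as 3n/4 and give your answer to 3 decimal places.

Cumulative frequencies: 16, 46, 80, 105, 130
n = 130; position = 3n/4 = 97.5.
This falls in the class 6 – <8: L = 6, F = 80, f = 25, h = 2.
Upper quartile ≈ 6 + ((97.5 − 80) / 25) × 2 = 7.4000

7.400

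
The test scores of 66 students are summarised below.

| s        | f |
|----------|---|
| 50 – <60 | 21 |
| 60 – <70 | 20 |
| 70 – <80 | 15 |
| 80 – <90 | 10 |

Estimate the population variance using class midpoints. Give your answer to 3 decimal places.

110.652

Midpoints: 55, 65, 75, 85
n = 66, Σfm = 4430, mean = 67.1212
Σfm² = 304650
Σf(m − x̄)² = Σfm² − (Σfm)²/n = 304650 − 4430²/66 = 7303.0303
Population variance = 7303.0303 / 66 = 110.6520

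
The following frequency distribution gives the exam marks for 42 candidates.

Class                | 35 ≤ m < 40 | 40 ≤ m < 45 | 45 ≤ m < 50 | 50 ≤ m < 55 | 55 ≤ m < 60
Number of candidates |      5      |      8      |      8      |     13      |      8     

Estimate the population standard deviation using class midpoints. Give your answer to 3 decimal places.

6.460

Midpoints: 37.5, 42.5, 47.5, 52.5, 57.5
n = 42, Σfm = 2050, mean = 48.8095
Σfm² = 101812.5
Σf(m − x̄)² = Σfm² − (Σfm)²/n = 101812.5 − 2050²/42 = 1752.9762
Population variance = 1752.9762 / 42 = 41.7375
Standard deviation = √41.7375 = 6.4605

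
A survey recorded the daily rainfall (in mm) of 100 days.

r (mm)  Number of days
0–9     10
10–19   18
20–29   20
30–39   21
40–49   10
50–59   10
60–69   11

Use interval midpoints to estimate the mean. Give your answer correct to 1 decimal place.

Midpoints: 4.5, 14.5, 24.5, 34.5, 44.5, 54.5, 64.5
Σfm = 10×4.5 + 18×14.5 + 20×24.5 + 21×34.5 + 10×44.5 + 10×54.5 + 11×64.5 = 3220
n = Σf = 100
Mean = 3220 / 100 = 32.2000

32.2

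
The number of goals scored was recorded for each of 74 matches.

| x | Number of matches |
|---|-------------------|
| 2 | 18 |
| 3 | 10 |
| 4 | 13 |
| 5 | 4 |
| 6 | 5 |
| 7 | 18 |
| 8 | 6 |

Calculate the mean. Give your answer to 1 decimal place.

Values: 2, 3, 4, 5, 6, 7, 8
Σfx = 18×2 + 10×3 + 13×4 + 4×5 + 5×6 + 18×7 + 6×8 = 342
n = Σf = 74
Mean = 342 / 74 = 4.6216

4.6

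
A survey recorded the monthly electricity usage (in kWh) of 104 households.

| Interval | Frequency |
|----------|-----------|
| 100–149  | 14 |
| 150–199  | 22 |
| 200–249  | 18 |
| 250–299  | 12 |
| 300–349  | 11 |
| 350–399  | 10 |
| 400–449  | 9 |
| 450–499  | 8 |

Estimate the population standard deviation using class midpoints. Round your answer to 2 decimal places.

Midpoints: 124.5, 174.5, 224.5, 274.5, 324.5, 374.5, 424.5, 474.5
n = 104, Σfm = 27848, mean = 267.7692
Σfm² = 8682126
Σf(m − x̄)² = Σfm² − (Σfm)²/n = 8682126 − 27848²/104 = 1225288.4615
Population variance = 1225288.4615 / 104 = 11781.6198
Standard deviation = √11781.6198 = 108.5432

108.54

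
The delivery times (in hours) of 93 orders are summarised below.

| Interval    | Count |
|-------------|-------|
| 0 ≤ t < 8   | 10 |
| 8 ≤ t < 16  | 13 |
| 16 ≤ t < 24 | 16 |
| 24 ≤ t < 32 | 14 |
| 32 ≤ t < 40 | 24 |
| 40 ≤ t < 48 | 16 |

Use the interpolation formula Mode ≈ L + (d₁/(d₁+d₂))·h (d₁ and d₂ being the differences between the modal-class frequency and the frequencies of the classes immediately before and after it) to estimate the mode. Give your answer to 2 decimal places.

36.44

Modal class: 32 ≤ t < 40 (highest frequency 24).
d₁ = 24 − 14 = 10, d₂ = 24 − 16 = 8
Mode ≈ 32 + (10/(10+8)) × 8 = 32 + 4.4444 = 36.4444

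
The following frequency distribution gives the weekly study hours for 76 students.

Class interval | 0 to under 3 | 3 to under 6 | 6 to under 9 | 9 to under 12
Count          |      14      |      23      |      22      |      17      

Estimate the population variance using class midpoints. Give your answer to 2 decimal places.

Midpoints: 1.5, 4.5, 7.5, 10.5
n = 76, Σfm = 468, mean = 6.1579
Σfm² = 3609
Σf(m − x̄)² = Σfm² − (Σfm)²/n = 3609 − 468²/76 = 727.1053
Population variance = 727.1053 / 76 = 9.5672

9.57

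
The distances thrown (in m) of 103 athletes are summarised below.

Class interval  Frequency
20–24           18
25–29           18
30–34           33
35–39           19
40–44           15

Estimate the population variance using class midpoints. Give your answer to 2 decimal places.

40.96

Midpoints: 22, 27, 32, 37, 42
n = 103, Σfm = 3271, mean = 31.7573
Σfm² = 108097
Σf(m − x̄)² = Σfm² − (Σfm)²/n = 108097 − 3271²/103 = 4218.9320
Population variance = 4218.9320 / 103 = 40.9605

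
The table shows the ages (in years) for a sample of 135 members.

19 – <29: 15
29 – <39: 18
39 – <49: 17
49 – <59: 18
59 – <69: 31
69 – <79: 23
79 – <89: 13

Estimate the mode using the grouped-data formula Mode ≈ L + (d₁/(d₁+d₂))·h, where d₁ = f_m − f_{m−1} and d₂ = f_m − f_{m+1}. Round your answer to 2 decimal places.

65.19

Modal class: 59 – <69 (highest frequency 31).
d₁ = 31 − 18 = 13, d₂ = 31 − 23 = 8
Mode ≈ 59 + (13/(13+8)) × 10 = 59 + 6.1905 = 65.1905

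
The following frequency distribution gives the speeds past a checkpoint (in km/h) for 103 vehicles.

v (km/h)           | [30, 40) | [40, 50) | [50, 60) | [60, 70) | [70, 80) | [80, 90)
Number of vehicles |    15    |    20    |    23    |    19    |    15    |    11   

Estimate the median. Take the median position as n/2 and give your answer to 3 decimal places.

Cumulative frequencies: 15, 35, 58, 77, 92, 103
n = 103; position = n/2 = 51.5.
This falls in the class [50, 60): L = 50, F = 35, f = 23, h = 10.
Median ≈ 50 + ((51.5 − 35) / 23) × 10 = 57.1739

57.174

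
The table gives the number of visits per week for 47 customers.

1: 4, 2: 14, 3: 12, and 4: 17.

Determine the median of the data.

3

Cumulative frequencies: 4, 18, 30, 47
n = 47, so the median is the value in position (n+1)/2 = 24.
Position 24 falls at value 3.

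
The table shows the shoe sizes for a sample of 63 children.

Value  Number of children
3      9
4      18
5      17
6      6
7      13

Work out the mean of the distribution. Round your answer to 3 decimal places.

Values: 3, 4, 5, 6, 7
Σfx = 9×3 + 18×4 + 17×5 + 6×6 + 13×7 = 311
n = Σf = 63
Mean = 311 / 63 = 4.9365

4.937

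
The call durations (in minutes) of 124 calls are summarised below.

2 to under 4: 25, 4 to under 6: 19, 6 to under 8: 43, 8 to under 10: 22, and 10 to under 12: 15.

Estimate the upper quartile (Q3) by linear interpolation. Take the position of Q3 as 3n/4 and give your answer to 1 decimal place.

8.5

Cumulative frequencies: 25, 44, 87, 109, 124
n = 124; position = 3n/4 = 93.
This falls in the class 8 to under 10: L = 8, F = 87, f = 22, h = 2.
Upper quartile ≈ 8 + ((93 − 87) / 22) × 2 = 8.5455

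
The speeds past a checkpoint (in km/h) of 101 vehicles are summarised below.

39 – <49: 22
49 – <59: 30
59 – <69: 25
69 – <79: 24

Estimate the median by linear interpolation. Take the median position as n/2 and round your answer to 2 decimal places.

58.50

Cumulative frequencies: 22, 52, 77, 101
n = 101; position = n/2 = 50.5.
This falls in the class 49 – <59: L = 49, F = 22, f = 30, h = 10.
Median ≈ 49 + ((50.5 − 22) / 30) × 10 = 58.5000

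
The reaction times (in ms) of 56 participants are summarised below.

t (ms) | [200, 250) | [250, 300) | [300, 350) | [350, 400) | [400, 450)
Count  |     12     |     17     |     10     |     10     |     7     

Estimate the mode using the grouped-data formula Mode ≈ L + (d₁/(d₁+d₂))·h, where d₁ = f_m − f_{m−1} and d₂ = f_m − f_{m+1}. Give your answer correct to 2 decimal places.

270.83

Modal class: [250, 300) (highest frequency 17).
d₁ = 17 − 12 = 5, d₂ = 17 − 10 = 7
Mode ≈ 250 + (5/(5+7)) × 50 = 250 + 20.8333 = 270.8333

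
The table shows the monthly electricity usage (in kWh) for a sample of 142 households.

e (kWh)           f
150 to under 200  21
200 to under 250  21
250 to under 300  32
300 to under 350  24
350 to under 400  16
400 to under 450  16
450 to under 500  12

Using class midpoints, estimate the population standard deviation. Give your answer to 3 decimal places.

Midpoints: 175, 225, 275, 325, 375, 425, 475
n = 142, Σfm = 43500, mean = 306.3380
Σfm² = 14508750
Σf(m − x̄)² = Σfm² − (Σfm)²/n = 14508750 − 43500²/142 = 1183045.7746
Population variance = 1183045.7746 / 142 = 8331.3083
Standard deviation = √8331.3083 = 91.2760

91.276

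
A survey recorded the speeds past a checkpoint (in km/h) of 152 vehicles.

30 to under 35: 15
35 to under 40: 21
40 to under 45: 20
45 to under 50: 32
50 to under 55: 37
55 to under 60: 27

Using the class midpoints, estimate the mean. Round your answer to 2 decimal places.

46.97

Midpoints: 32.5, 37.5, 42.5, 47.5, 52.5, 57.5
Σfm = 15×32.5 + 21×37.5 + 20×42.5 + 32×47.5 + 37×52.5 + 27×57.5 = 7140
n = Σf = 152
Mean = 7140 / 152 = 46.9737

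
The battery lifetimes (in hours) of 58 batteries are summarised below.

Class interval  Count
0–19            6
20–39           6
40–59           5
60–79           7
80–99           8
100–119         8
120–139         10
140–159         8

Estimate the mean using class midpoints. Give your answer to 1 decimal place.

87.1

Midpoints: 9.5, 29.5, 49.5, 69.5, 89.5, 109.5, 129.5, 149.5
Σfm = 6×9.5 + 6×29.5 + 5×49.5 + 7×69.5 + 8×89.5 + 8×109.5 + 10×129.5 + 8×149.5 = 5051
n = Σf = 58
Mean = 5051 / 58 = 87.0862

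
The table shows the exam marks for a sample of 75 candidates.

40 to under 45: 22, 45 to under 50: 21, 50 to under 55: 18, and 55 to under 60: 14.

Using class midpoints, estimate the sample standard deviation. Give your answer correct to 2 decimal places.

5.46

Midpoints: 42.5, 47.5, 52.5, 57.5
n = 75, Σfm = 3682.5, mean = 49.1000
Σfm² = 183018.75
Σf(m − x̄)² = Σfm² − (Σfm)²/n = 183018.75 − 3682.5²/75 = 2208.0000
Sample variance = 2208.0000 / 74 = 29.8378
Standard deviation = √29.8378 = 5.4624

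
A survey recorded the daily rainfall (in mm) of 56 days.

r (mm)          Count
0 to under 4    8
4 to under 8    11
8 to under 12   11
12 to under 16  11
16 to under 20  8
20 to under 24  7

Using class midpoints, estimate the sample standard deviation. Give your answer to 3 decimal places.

6.407

Midpoints: 2, 6, 10, 14, 18, 22
n = 56, Σfm = 644, mean = 11.5000
Σfm² = 9664
Σf(m − x̄)² = Σfm² − (Σfm)²/n = 9664 − 644²/56 = 2258.0000
Sample variance = 2258.0000 / 55 = 41.0545
Standard deviation = √41.0545 = 6.4074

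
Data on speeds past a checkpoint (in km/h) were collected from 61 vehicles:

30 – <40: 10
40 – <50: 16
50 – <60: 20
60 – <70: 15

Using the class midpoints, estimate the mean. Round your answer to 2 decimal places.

51.56

Midpoints: 35, 45, 55, 65
Σfm = 10×35 + 16×45 + 20×55 + 15×65 = 3145
n = Σf = 61
Mean = 3145 / 61 = 51.5574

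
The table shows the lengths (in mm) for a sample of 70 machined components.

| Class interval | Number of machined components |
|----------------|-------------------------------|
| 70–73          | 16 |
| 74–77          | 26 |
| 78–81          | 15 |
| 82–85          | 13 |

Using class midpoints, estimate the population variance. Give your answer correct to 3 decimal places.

Midpoints: 71.5, 75.5, 79.5, 83.5
n = 70, Σfm = 5385, mean = 76.9286
Σfm² = 415445.5
Σf(m − x̄)² = Σfm² − (Σfm)²/n = 415445.5 − 5385²/70 = 1185.1429
Population variance = 1185.1429 / 70 = 16.9306

16.931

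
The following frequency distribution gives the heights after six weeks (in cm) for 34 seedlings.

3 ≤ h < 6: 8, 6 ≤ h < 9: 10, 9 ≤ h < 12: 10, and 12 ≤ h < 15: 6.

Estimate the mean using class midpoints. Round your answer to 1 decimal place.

8.7

Midpoints: 4.5, 7.5, 10.5, 13.5
Σfm = 8×4.5 + 10×7.5 + 10×10.5 + 6×13.5 = 297
n = Σf = 34
Mean = 297 / 34 = 8.7353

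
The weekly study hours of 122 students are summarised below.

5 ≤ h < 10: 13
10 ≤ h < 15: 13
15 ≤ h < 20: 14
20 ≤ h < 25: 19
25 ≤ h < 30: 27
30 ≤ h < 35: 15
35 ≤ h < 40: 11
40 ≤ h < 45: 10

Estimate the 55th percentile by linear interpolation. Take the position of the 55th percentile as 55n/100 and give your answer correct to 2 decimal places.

26.50

Cumulative frequencies: 13, 26, 40, 59, 86, 101, 112, 122
n = 122; position = 55n/100 = 67.1.
This falls in the class 25 ≤ h < 30: L = 25, F = 59, f = 27, h = 5.
55th percentile ≈ 25 + ((67.1 − 59) / 27) × 5 = 26.5000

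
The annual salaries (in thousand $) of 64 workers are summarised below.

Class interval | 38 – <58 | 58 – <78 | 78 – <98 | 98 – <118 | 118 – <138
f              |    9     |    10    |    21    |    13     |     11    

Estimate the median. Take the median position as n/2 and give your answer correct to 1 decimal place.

90.4

Cumulative frequencies: 9, 19, 40, 53, 64
n = 64; position = n/2 = 32.
This falls in the class 78 – <98: L = 78, F = 19, f = 21, h = 20.
Median ≈ 78 + ((32 − 19) / 21) × 20 = 90.3810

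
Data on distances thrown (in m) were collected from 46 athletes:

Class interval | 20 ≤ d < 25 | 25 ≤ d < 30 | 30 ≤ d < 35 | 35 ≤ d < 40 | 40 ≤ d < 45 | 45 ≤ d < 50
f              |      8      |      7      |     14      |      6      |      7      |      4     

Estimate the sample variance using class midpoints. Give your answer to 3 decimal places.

Midpoints: 22.5, 27.5, 32.5, 37.5, 42.5, 47.5
n = 46, Σfm = 1540, mean = 33.4783
Σfm² = 54237.5
Σf(m − x̄)² = Σfm² − (Σfm)²/n = 54237.5 − 1540²/46 = 2680.9783
Sample variance = 2680.9783 / 45 = 59.5773

59.577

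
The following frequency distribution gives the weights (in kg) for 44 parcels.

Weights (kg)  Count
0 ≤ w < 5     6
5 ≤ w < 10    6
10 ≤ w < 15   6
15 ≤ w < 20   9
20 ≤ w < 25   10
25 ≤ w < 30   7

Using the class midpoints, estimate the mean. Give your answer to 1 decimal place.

16.1

Midpoints: 2.5, 7.5, 12.5, 17.5, 22.5, 27.5
Σfm = 6×2.5 + 6×7.5 + 6×12.5 + 9×17.5 + 10×22.5 + 7×27.5 = 710
n = Σf = 44
Mean = 710 / 44 = 16.1364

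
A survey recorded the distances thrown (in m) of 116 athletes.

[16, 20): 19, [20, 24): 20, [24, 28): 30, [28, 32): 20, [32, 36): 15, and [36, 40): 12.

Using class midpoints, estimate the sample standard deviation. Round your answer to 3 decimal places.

6.211

Midpoints: 18, 22, 26, 30, 34, 38
n = 116, Σfm = 3128, mean = 26.9655
Σfm² = 88784
Σf(m − x̄)² = Σfm² − (Σfm)²/n = 88784 − 3128²/116 = 4435.8621
Sample variance = 4435.8621 / 115 = 38.5727
Standard deviation = √38.5727 = 6.2107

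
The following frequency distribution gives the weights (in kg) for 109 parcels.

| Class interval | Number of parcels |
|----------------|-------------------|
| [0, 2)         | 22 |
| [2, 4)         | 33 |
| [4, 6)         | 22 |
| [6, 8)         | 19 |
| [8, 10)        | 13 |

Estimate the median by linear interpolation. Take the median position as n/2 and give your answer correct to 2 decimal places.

Cumulative frequencies: 22, 55, 77, 96, 109
n = 109; position = n/2 = 54.5.
This falls in the class [2, 4): L = 2, F = 22, f = 33, h = 2.
Median ≈ 2 + ((54.5 − 22) / 33) × 2 = 3.9697

3.97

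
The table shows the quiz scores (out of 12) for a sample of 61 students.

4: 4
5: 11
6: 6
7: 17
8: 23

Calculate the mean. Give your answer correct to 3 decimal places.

Values: 4, 5, 6, 7, 8
Σfx = 4×4 + 11×5 + 6×6 + 17×7 + 23×8 = 410
n = Σf = 61
Mean = 410 / 61 = 6.7213

6.721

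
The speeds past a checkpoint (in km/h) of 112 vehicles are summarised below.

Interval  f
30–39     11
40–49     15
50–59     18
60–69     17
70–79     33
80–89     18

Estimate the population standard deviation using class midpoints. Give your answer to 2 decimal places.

15.83

Midpoints: 34.5, 44.5, 54.5, 64.5, 74.5, 84.5
n = 112, Σfm = 7104, mean = 63.4286
Σfm² = 478668
Σf(m − x̄)² = Σfm² − (Σfm)²/n = 478668 − 7104²/112 = 28071.4286
Population variance = 28071.4286 / 112 = 250.6378
Standard deviation = √250.6378 = 15.8315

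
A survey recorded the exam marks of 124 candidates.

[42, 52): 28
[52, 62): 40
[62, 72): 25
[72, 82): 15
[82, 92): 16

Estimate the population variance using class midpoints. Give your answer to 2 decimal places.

170.68

Midpoints: 47, 57, 67, 77, 87
n = 124, Σfm = 7818, mean = 63.0484
Σfm² = 514076
Σf(m − x̄)² = Σfm² − (Σfm)²/n = 514076 − 7818²/124 = 21163.7097
Population variance = 21163.7097 / 124 = 170.6751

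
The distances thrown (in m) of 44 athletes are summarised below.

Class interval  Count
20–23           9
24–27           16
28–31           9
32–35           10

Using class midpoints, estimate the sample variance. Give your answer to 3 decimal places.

Midpoints: 21.5, 25.5, 29.5, 33.5
n = 44, Σfm = 1202, mean = 27.3182
Σfm² = 33619
Σf(m − x̄)² = Σfm² − (Σfm)²/n = 33619 − 1202²/44 = 782.5455
Sample variance = 782.5455 / 43 = 18.1987

18.199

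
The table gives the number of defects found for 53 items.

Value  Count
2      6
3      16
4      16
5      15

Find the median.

Cumulative frequencies: 6, 22, 38, 53
n = 53, so the median is the value in position (n+1)/2 = 27.
Position 27 falls at value 4.

4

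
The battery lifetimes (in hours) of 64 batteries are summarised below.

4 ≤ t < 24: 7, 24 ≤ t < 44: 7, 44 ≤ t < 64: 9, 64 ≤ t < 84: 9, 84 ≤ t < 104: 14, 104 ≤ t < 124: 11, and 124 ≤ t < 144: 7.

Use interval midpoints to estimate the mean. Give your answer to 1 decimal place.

Midpoints: 14, 34, 54, 74, 94, 114, 134
Σfm = 7×14 + 7×34 + 9×54 + 9×74 + 14×94 + 11×114 + 7×134 = 4996
n = Σf = 64
Mean = 4996 / 64 = 78.0625

78.1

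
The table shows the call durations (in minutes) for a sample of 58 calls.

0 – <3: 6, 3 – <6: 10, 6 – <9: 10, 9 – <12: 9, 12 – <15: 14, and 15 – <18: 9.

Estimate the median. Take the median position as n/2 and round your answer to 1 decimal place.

10.0

Cumulative frequencies: 6, 16, 26, 35, 49, 58
n = 58; position = n/2 = 29.
This falls in the class 9 – <12: L = 9, F = 26, f = 9, h = 3.
Median ≈ 9 + ((29 − 26) / 9) × 3 = 10.0000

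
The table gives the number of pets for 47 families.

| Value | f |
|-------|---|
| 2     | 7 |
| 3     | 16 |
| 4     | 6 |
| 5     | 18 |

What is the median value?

Cumulative frequencies: 7, 23, 29, 47
n = 47, so the median is the value in position (n+1)/2 = 24.
Position 24 falls at value 4.

4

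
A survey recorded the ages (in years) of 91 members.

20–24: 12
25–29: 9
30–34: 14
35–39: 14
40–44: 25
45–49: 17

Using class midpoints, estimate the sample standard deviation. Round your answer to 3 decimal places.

Midpoints: 22, 27, 32, 37, 42, 47
n = 91, Σfm = 3322, mean = 36.5055
Σfm² = 127524
Σf(m − x̄)² = Σfm² − (Σfm)²/n = 127524 − 3322²/91 = 6252.7473
Sample variance = 6252.7473 / 90 = 69.4750
Standard deviation = √69.4750 = 8.3352

8.335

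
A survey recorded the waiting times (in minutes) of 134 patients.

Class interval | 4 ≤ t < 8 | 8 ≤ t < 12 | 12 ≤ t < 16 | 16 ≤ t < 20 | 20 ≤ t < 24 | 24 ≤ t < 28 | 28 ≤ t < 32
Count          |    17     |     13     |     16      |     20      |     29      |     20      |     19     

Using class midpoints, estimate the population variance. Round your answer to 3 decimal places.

58.851

Midpoints: 6, 10, 14, 18, 22, 26, 30
n = 134, Σfm = 2544, mean = 18.9851
Σfm² = 56184
Σf(m − x̄)² = Σfm² − (Σfm)²/n = 56184 − 2544²/134 = 7885.9701
Population variance = 7885.9701 / 134 = 58.8505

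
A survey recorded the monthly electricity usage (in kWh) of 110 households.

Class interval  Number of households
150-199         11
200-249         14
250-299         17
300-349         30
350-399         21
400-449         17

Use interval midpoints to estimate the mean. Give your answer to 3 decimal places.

Midpoints: 174.5, 224.5, 274.5, 324.5, 374.5, 424.5
Σfm = 11×174.5 + 14×224.5 + 17×274.5 + 30×324.5 + 21×374.5 + 17×424.5 = 34545
n = Σf = 110
Mean = 34545 / 110 = 314.0455

314.045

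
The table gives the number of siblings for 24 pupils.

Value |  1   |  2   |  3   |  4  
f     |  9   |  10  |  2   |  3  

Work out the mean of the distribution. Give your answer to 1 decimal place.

2.0

Values: 1, 2, 3, 4
Σfx = 9×1 + 10×2 + 2×3 + 3×4 = 47
n = Σf = 24
Mean = 47 / 24 = 1.9583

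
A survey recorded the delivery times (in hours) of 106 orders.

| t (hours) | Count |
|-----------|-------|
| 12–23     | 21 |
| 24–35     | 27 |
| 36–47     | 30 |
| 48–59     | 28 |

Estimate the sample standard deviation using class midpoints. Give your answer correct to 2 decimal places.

Midpoints: 17.5, 29.5, 41.5, 53.5
n = 106, Σfm = 3907, mean = 36.8585
Σfm² = 161738.5
Σf(m − x̄)² = Σfm² − (Σfm)²/n = 161738.5 − 3907²/106 = 17732.3774
Sample variance = 17732.3774 / 105 = 168.8798
Standard deviation = √168.8798 = 12.9954

13.00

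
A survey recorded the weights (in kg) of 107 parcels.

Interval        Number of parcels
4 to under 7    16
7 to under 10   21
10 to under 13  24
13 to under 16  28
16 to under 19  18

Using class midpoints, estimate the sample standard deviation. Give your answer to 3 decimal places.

Midpoints: 5.5, 8.5, 11.5, 14.5, 17.5
n = 107, Σfm = 1263.5, mean = 11.8084
Σfm² = 16574.75
Σf(m − x̄)² = Σfm² − (Σfm)²/n = 16574.75 − 1263.5²/107 = 1654.8224
Sample variance = 1654.8224 / 106 = 15.6115
Standard deviation = √15.6115 = 3.9511

3.951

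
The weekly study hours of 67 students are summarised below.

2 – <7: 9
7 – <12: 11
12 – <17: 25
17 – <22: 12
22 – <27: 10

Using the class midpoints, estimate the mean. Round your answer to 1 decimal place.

14.7

Midpoints: 4.5, 9.5, 14.5, 19.5, 24.5
Σfm = 9×4.5 + 11×9.5 + 25×14.5 + 12×19.5 + 10×24.5 = 986.5
n = Σf = 67
Mean = 986.5 / 67 = 14.7239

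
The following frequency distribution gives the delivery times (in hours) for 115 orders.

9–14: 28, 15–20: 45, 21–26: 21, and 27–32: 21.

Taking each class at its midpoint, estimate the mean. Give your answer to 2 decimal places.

Midpoints: 11.5, 17.5, 23.5, 29.5
Σfm = 28×11.5 + 45×17.5 + 21×23.5 + 21×29.5 = 2222.5
n = Σf = 115
Mean = 2222.5 / 115 = 19.3261

19.33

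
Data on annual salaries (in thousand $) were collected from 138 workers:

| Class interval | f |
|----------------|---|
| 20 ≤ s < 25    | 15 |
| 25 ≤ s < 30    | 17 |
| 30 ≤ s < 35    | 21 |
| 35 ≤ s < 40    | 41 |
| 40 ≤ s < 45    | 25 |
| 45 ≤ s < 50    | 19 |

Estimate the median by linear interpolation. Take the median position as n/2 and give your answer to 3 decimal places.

36.951

Cumulative frequencies: 15, 32, 53, 94, 119, 138
n = 138; position = n/2 = 69.
This falls in the class 35 ≤ s < 40: L = 35, F = 53, f = 41, h = 5.
Median ≈ 35 + ((69 − 53) / 41) × 5 = 36.9512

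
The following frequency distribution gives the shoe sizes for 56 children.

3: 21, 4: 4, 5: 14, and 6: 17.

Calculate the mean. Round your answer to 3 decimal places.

Values: 3, 4, 5, 6
Σfx = 21×3 + 4×4 + 14×5 + 17×6 = 251
n = Σf = 56
Mean = 251 / 56 = 4.4821

4.482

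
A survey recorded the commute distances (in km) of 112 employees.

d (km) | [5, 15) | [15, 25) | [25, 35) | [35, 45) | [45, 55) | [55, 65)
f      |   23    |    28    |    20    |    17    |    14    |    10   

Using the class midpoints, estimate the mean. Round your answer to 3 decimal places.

30.089

Midpoints: 10, 20, 30, 40, 50, 60
Σfm = 23×10 + 28×20 + 20×30 + 17×40 + 14×50 + 10×60 = 3370
n = Σf = 112
Mean = 3370 / 112 = 30.0893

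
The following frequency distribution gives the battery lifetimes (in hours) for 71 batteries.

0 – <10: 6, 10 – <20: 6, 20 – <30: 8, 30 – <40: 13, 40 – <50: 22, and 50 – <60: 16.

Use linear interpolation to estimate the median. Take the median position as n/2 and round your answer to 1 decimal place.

Cumulative frequencies: 6, 12, 20, 33, 55, 71
n = 71; position = n/2 = 35.5.
This falls in the class 40 – <50: L = 40, F = 33, f = 22, h = 10.
Median ≈ 40 + ((35.5 − 33) / 22) × 10 = 41.1364

41.1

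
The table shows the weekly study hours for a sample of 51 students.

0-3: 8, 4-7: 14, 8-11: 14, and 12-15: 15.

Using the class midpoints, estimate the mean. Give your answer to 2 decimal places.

8.32

Midpoints: 1.5, 5.5, 9.5, 13.5
Σfm = 8×1.5 + 14×5.5 + 14×9.5 + 15×13.5 = 424.5
n = Σf = 51
Mean = 424.5 / 51 = 8.3235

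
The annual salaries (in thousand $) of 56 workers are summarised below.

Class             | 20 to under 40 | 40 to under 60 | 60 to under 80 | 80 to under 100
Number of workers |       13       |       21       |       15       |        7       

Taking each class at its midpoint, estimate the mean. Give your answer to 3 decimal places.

55.714

Midpoints: 30, 50, 70, 90
Σfm = 13×30 + 21×50 + 15×70 + 7×90 = 3120
n = Σf = 56
Mean = 3120 / 56 = 55.7143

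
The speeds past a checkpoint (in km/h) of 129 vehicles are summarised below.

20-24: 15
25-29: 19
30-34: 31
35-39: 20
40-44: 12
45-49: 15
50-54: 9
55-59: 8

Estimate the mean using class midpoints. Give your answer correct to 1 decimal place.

36.5

Midpoints: 22, 27, 32, 37, 42, 47, 52, 57
Σfm = 15×22 + 19×27 + 31×32 + 20×37 + 12×42 + 15×47 + 9×52 + 8×57 = 4708
n = Σf = 129
Mean = 4708 / 129 = 36.4961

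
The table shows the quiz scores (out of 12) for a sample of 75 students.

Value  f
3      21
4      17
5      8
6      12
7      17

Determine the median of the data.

4

Cumulative frequencies: 21, 38, 46, 58, 75
n = 75, so the median is the value in position (n+1)/2 = 38.
Position 38 falls at value 4.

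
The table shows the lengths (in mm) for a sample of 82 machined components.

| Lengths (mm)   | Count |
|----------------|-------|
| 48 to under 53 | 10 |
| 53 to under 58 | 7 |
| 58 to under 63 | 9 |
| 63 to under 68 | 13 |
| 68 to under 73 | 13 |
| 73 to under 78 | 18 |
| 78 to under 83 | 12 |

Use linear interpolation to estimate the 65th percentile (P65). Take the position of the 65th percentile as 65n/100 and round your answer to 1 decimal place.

73.4

Cumulative frequencies: 10, 17, 26, 39, 52, 70, 82
n = 82; position = 65n/100 = 53.3.
This falls in the class 73 to under 78: L = 73, F = 52, f = 18, h = 5.
65th percentile ≈ 73 + ((53.3 − 52) / 18) × 5 = 73.3611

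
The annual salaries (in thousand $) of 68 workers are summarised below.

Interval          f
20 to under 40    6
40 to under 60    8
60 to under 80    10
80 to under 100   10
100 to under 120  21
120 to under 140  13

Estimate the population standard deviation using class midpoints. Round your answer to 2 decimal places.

31.52

Midpoints: 30, 50, 70, 90, 110, 130
n = 68, Σfm = 6180, mean = 90.8824
Σfm² = 629200
Σf(m − x̄)² = Σfm² − (Σfm)²/n = 629200 − 6180²/68 = 67547.0588
Population variance = 67547.0588 / 68 = 993.3391
Standard deviation = √993.3391 = 31.5173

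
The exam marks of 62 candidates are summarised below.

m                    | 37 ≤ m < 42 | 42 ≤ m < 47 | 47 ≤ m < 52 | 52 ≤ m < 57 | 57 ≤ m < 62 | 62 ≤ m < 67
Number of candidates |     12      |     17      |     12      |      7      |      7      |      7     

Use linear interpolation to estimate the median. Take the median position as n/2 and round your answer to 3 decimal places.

Cumulative frequencies: 12, 29, 41, 48, 55, 62
n = 62; position = n/2 = 31.
This falls in the class 47 ≤ m < 52: L = 47, F = 29, f = 12, h = 5.
Median ≈ 47 + ((31 − 29) / 12) × 5 = 47.8333

47.833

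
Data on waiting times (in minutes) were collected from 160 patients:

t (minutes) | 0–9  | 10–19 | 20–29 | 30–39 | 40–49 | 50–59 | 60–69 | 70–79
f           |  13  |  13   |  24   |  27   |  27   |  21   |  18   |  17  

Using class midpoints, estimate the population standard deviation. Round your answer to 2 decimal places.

Midpoints: 4.5, 14.5, 24.5, 34.5, 44.5, 54.5, 64.5, 74.5
n = 160, Σfm = 6540, mean = 40.8750
Σfm² = 334620
Σf(m − x̄)² = Σfm² − (Σfm)²/n = 334620 − 6540²/160 = 67297.5000
Population variance = 67297.5000 / 160 = 420.6094
Standard deviation = √420.6094 = 20.5088

20.51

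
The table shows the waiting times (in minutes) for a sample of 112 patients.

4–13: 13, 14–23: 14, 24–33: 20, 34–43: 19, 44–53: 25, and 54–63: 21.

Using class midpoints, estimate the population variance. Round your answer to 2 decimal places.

266.45

Midpoints: 8.5, 18.5, 28.5, 38.5, 48.5, 58.5
n = 112, Σfm = 4112, mean = 36.7143
Σfm² = 180812
Σf(m − x̄)² = Σfm² − (Σfm)²/n = 180812 − 4112²/112 = 29842.8571
Population variance = 29842.8571 / 112 = 266.4541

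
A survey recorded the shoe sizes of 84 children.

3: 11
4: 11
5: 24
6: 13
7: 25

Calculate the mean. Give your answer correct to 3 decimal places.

Values: 3, 4, 5, 6, 7
Σfx = 11×3 + 11×4 + 24×5 + 13×6 + 25×7 = 450
n = Σf = 84
Mean = 450 / 84 = 5.3571

5.357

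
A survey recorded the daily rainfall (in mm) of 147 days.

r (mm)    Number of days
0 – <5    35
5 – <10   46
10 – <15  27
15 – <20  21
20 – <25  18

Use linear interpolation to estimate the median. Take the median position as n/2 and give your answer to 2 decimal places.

9.18

Cumulative frequencies: 35, 81, 108, 129, 147
n = 147; position = n/2 = 73.5.
This falls in the class 5 – <10: L = 5, F = 35, f = 46, h = 5.
Median ≈ 5 + ((73.5 − 35) / 46) × 5 = 9.1848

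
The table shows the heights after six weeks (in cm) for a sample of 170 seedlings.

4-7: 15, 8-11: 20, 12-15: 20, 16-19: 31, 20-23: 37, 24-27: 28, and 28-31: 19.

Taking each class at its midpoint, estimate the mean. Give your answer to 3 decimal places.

18.559

Midpoints: 5.5, 9.5, 13.5, 17.5, 21.5, 25.5, 29.5
Σfm = 15×5.5 + 20×9.5 + 20×13.5 + 31×17.5 + 37×21.5 + 28×25.5 + 19×29.5 = 3155
n = Σf = 170
Mean = 3155 / 170 = 18.5588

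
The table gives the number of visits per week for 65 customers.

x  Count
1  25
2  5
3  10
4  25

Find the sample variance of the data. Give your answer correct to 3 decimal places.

1.815

Values: 1, 2, 3, 4
n = 65, Σfx = 165, mean = 2.5385
Σfx² = 535
Σf(x − x̄)² = Σfx² − (Σfx)²/n = 535 − 165²/65 = 116.1538
Sample variance = 116.1538 / 64 = 1.8149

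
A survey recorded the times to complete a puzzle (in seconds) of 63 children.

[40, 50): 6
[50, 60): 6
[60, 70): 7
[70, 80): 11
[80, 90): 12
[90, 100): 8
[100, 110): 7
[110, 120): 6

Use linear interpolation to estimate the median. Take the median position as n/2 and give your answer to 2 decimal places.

81.25

Cumulative frequencies: 6, 12, 19, 30, 42, 50, 57, 63
n = 63; position = n/2 = 31.5.
This falls in the class [80, 90): L = 80, F = 30, f = 12, h = 10.
Median ≈ 80 + ((31.5 − 30) / 12) × 10 = 81.2500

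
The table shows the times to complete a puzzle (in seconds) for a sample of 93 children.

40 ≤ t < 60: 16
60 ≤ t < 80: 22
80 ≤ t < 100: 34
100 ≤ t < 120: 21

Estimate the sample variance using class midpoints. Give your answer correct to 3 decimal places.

414.306

Midpoints: 50, 70, 90, 110
n = 93, Σfm = 7710, mean = 82.9032
Σfm² = 677300
Σf(m − x̄)² = Σfm² − (Σfm)²/n = 677300 − 7710²/93 = 38116.1290
Sample variance = 38116.1290 / 92 = 414.3058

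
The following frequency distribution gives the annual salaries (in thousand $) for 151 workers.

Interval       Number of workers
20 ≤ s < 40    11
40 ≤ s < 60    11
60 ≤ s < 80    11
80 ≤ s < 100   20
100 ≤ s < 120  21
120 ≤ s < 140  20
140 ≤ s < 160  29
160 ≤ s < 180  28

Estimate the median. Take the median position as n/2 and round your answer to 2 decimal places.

Cumulative frequencies: 11, 22, 33, 53, 74, 94, 123, 151
n = 151; position = n/2 = 75.5.
This falls in the class 120 ≤ s < 140: L = 120, F = 74, f = 20, h = 20.
Median ≈ 120 + ((75.5 − 74) / 20) × 20 = 121.5000

121.50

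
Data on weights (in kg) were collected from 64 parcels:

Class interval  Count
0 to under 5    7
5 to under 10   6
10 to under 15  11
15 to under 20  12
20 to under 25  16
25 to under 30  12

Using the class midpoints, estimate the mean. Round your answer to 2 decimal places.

17.19

Midpoints: 2.5, 7.5, 12.5, 17.5, 22.5, 27.5
Σfm = 7×2.5 + 6×7.5 + 11×12.5 + 12×17.5 + 16×22.5 + 12×27.5 = 1100
n = Σf = 64
Mean = 1100 / 64 = 17.1875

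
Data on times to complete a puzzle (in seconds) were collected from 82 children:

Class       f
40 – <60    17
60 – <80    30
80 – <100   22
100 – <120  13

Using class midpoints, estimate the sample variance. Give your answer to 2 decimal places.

391.51

Midpoints: 50, 70, 90, 110
n = 82, Σfm = 6360, mean = 77.5610
Σfm² = 525000
Σf(m − x̄)² = Σfm² − (Σfm)²/n = 525000 − 6360²/82 = 31712.1951
Sample variance = 31712.1951 / 81 = 391.5086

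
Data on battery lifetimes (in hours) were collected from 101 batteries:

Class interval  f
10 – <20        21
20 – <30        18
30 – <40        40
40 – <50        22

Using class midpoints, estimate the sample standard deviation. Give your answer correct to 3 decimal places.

Midpoints: 15, 25, 35, 45
n = 101, Σfm = 3155, mean = 31.2376
Σfm² = 109525
Σf(m − x̄)² = Σfm² − (Σfm)²/n = 109525 − 3155²/101 = 10970.2970
Sample variance = 10970.2970 / 100 = 109.7030
Standard deviation = √109.7030 = 10.4739

10.474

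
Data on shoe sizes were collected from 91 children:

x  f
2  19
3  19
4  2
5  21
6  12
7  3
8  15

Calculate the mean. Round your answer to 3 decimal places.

4.626

Values: 2, 3, 4, 5, 6, 7, 8
Σfx = 19×2 + 19×3 + 2×4 + 21×5 + 12×6 + 3×7 + 15×8 = 421
n = Σf = 91
Mean = 421 / 91 = 4.6264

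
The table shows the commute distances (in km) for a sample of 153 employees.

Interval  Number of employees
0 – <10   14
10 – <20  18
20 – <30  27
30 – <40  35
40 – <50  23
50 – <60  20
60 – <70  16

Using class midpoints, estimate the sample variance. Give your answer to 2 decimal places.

Midpoints: 5, 15, 25, 35, 45, 55, 65
n = 153, Σfm = 5415, mean = 35.3922
Σfm² = 238825
Σf(m − x̄)² = Σfm² − (Σfm)²/n = 238825 − 5415²/153 = 47176.4706
Sample variance = 47176.4706 / 152 = 310.3715

310.37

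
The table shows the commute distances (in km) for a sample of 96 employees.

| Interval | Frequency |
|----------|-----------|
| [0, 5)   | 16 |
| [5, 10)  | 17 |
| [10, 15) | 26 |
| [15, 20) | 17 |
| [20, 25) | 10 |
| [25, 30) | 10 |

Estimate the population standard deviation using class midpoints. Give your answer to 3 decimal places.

7.648

Midpoints: 2.5, 7.5, 12.5, 17.5, 22.5, 27.5
n = 96, Σfm = 1290, mean = 13.4375
Σfm² = 22950
Σf(m − x̄)² = Σfm² − (Σfm)²/n = 22950 − 1290²/96 = 5615.6250
Population variance = 5615.6250 / 96 = 58.4961
Standard deviation = √58.4961 = 7.6483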